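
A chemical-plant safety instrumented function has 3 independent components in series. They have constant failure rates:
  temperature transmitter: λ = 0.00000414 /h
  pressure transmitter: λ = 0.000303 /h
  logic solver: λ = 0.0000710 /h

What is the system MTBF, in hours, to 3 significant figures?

2640

Series of exponential components: λ_sys = Σ λ_i
λ_sys = 0.00000414 + 0.000303 + 0.0000710 = 3.7814e-04 /h
MTBF = 1 / λ_sys = 2640 h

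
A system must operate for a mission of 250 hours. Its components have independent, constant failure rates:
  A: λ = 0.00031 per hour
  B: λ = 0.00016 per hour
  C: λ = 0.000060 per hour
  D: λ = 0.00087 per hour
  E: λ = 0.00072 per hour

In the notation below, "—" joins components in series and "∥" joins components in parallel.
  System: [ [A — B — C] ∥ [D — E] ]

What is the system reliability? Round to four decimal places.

R(A) = exp(−0.00031 × 250) = 0.925427
R(B) = exp(−0.00016 × 250) = 0.960789
R(C) = exp(−0.000060 × 250) = 0.985112
R(D) = exp(−0.00087 × 250) = 0.804528
R(E) = exp(−0.00072 × 250) = 0.835270
Series (A, B, and C): 0.925427 × 0.960789 × 0.985112 = 0.875903
Series (D and E): 0.804528 × 0.835270 = 0.671998
Parallel ([0.875903] and [0.671998]): 1 − (1 − 0.875903)(1 − 0.671998) = 0.9593

0.9593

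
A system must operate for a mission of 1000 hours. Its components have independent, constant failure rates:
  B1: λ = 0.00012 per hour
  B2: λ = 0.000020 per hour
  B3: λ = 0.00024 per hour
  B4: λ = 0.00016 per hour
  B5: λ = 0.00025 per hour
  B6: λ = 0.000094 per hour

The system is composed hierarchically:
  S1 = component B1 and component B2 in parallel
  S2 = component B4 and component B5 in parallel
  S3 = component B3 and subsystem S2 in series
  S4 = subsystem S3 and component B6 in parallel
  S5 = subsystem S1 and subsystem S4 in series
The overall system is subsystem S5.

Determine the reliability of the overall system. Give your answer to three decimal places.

R(B1) = exp(−0.00012 × 1000) = 0.88692
R(B2) = exp(−0.000020 × 1000) = 0.98020
R(B3) = exp(−0.00024 × 1000) = 0.78663
R(B4) = exp(−0.00016 × 1000) = 0.85214
R(B5) = exp(−0.00025 × 1000) = 0.77880
R(B6) = exp(−0.000094 × 1000) = 0.91028
Parallel (B1 and B2): 1 − (1 − 0.88692)(1 − 0.98020) = 0.99776
Parallel (B4 and B5): 1 − (1 − 0.85214)(1 − 0.77880) = 0.96729
Series (B3 and [0.96729]): 0.78663 × 0.96729 = 0.76090
Parallel ([0.76090] and B6): 1 − (1 − 0.76090)(1 − 0.91028) = 0.97855
Series ([0.99776] and [0.97855]): 0.99776 × 0.97855 = 0.976

0.976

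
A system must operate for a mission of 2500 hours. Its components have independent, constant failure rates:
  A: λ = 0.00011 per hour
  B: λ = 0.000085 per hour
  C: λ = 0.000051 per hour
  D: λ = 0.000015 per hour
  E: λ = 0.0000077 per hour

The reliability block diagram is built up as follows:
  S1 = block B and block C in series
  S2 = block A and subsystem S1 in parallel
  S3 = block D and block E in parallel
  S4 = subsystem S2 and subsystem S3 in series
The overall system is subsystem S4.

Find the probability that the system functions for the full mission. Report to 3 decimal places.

R(A) = exp(−0.00011 × 2500) = 0.75957
R(B) = exp(−0.000085 × 2500) = 0.80856
R(C) = exp(−0.000051 × 2500) = 0.88029
R(D) = exp(−0.000015 × 2500) = 0.96319
R(E) = exp(−0.0000077 × 2500) = 0.98093
Series (B and C): 0.80856 × 0.88029 = 0.71177
Parallel (A and [0.71177]): 1 − (1 − 0.75957)(1 − 0.71177) = 0.93070
Parallel (D and E): 1 − (1 − 0.96319)(1 − 0.98093) = 0.99930
Series ([0.93070] and [0.99930]): 0.93070 × 0.99930 = 0.930

0.930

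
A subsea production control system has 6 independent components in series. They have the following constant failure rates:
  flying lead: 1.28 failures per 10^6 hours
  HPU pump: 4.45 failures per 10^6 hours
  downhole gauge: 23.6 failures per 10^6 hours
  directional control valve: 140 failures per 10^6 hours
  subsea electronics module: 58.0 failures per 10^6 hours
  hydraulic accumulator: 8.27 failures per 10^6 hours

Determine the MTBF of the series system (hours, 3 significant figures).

4240

Series of exponential components: λ_sys = Σ λ_i
λ_sys = 0.00000128 + 0.00000445 + 0.0000236 + 0.000140 + 0.0000580 + 0.00000827 = 2.3560e-04 /h
MTBF = 1 / λ_sys = 4240 h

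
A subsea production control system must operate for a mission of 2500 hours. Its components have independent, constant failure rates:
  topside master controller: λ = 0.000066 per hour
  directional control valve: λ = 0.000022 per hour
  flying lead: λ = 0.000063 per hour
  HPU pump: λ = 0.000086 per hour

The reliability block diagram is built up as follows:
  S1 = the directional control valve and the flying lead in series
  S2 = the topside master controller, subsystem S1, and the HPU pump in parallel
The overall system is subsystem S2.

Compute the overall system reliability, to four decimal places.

0.9944

R(topside master controller) = exp(−0.000066 × 2500) = 0.847894
R(directional control valve) = exp(−0.000022 × 2500) = 0.946485
R(flying lead) = exp(−0.000063 × 2500) = 0.854277
R(HPU pump) = exp(−0.000086 × 2500) = 0.806541
Series (directional control valve and flying lead): 0.946485 × 0.854277 = 0.808560
Parallel (topside master controller, [0.808560], and HPU pump): 1 − (1 − 0.847894)(1 − 0.808560)(1 − 0.806541) = 0.9944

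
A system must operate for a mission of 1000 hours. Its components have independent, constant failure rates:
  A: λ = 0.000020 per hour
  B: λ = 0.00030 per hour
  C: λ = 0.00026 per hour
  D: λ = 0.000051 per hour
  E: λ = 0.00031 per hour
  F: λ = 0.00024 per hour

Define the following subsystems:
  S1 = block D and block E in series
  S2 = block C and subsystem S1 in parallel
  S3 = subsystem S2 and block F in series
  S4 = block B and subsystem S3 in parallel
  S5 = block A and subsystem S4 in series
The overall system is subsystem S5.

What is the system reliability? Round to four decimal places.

R(A) = exp(−0.000020 × 1000) = 0.980199
R(B) = exp(−0.00030 × 1000) = 0.740818
R(C) = exp(−0.00026 × 1000) = 0.771052
R(D) = exp(−0.000051 × 1000) = 0.950279
R(E) = exp(−0.00031 × 1000) = 0.733447
R(F) = exp(−0.00024 × 1000) = 0.786628
Series (D and E): 0.950279 × 0.733447 = 0.696979
Parallel (C and [0.696979]): 1 − (1 − 0.771052)(1 − 0.696979) = 0.930624
Series ([0.930624] and F): 0.930624 × 0.786628 = 0.732055
Parallel (B and [0.732055]): 1 − (1 − 0.740818)(1 − 0.732055) = 0.930553
Series (A and [0.930553]): 0.980199 × 0.930553 = 0.9121

0.9121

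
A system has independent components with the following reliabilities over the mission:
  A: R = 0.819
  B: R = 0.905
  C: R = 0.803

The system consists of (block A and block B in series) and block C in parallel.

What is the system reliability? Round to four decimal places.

Series (A and B): 0.819000 × 0.905000 = 0.741195
Parallel ([0.741195] and C): 1 − (1 − 0.741195)(1 − 0.803000) = 0.9490

0.9490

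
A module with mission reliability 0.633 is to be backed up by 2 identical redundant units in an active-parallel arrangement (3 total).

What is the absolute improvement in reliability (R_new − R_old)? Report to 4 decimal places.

0.3176

R_before = 0.633
R_after = 1 − (1 − 0.633)^3 = 0.9506
ΔR = 0.9506 − 0.633 = 0.3176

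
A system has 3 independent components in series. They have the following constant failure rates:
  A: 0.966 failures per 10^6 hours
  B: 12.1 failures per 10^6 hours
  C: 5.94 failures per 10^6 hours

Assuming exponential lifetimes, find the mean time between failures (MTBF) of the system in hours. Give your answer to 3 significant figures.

52600

Series of exponential components: λ_sys = Σ λ_i
λ_sys = 0.000000966 + 0.0000121 + 0.00000594 = 1.9006e-05 /h
MTBF = 1 / λ_sys = 52600 h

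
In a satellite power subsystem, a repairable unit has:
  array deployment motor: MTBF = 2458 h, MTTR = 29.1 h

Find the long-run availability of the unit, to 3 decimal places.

A(array deployment motor) = MTBF/(MTBF+MTTR) = 2458/(2458+29.1) = 0.988

0.988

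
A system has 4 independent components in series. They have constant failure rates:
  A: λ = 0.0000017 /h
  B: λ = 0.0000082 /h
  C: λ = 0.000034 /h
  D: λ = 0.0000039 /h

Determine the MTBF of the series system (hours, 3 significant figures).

20900

Series of exponential components: λ_sys = Σ λ_i
λ_sys = 0.0000017 + 0.0000082 + 0.000034 + 0.0000039 = 4.7800e-05 /h
MTBF = 1 / λ_sys = 20900 h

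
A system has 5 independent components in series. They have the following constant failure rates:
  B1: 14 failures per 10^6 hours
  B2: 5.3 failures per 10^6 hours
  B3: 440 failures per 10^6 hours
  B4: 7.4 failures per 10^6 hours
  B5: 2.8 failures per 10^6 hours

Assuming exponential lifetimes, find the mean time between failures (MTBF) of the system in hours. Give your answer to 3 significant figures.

Series of exponential components: λ_sys = Σ λ_i
λ_sys = 0.000014 + 0.0000053 + 0.00044 + 0.0000074 + 0.0000028 = 4.6950e-04 /h
MTBF = 1 / λ_sys = 2130 h

2130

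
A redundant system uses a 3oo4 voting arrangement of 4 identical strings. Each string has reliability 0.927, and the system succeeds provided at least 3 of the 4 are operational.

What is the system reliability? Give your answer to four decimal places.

R = Σ_{i=3}^{4} C(4,i) p^i (1−p)^{4−i} with p = 0.927
C(4,3)·0.927^3·0.073^1 = 0.232607
C(4,4)·0.927^4·0.073^0 = 0.738446
Sum = 0.9711

0.9711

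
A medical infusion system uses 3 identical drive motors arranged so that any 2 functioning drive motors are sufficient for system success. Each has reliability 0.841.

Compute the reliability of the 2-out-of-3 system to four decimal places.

0.9322

R = Σ_{i=2}^{3} C(3,i) p^i (1−p)^{3−i} with p = 0.841
C(3,2)·0.841^2·0.159^1 = 0.337373
C(3,3)·0.841^3·0.159^0 = 0.594823
Sum = 0.9322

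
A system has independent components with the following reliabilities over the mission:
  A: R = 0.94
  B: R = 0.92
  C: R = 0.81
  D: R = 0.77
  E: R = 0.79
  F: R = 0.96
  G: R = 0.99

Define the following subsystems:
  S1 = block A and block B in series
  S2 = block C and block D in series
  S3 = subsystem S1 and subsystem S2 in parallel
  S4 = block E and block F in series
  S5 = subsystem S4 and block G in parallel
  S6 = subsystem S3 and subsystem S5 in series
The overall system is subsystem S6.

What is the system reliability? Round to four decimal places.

0.9468

Series (A and B): 0.940000 × 0.920000 = 0.864800
Series (C and D): 0.810000 × 0.770000 = 0.623700
Parallel ([0.864800] and [0.623700]): 1 − (1 − 0.864800)(1 − 0.623700) = 0.949124
Series (E and F): 0.790000 × 0.960000 = 0.758400
Parallel ([0.758400] and G): 1 − (1 − 0.758400)(1 − 0.990000) = 0.997584
Series ([0.949124] and [0.997584]): 0.949124 × 0.997584 = 0.9468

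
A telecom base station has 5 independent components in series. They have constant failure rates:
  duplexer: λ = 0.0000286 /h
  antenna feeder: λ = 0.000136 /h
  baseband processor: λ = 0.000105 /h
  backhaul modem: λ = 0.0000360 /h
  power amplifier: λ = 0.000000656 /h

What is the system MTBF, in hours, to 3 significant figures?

Series of exponential components: λ_sys = Σ λ_i
λ_sys = 0.0000286 + 0.000136 + 0.000105 + 0.0000360 + 0.000000656 = 3.0626e-04 /h
MTBF = 1 / λ_sys = 3270 h

3270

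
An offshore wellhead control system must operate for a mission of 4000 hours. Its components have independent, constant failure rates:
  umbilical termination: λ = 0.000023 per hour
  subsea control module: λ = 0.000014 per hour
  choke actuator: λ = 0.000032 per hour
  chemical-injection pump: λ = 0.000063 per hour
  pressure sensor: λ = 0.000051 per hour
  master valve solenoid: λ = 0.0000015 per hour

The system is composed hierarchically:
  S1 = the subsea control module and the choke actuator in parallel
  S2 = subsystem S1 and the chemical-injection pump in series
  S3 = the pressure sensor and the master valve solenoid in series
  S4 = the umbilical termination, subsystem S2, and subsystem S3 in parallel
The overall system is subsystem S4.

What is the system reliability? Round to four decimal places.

0.9962

R(umbilical termination) = exp(−0.000023 × 4000) = 0.912105
R(subsea control module) = exp(−0.000014 × 4000) = 0.945539
R(choke actuator) = exp(−0.000032 × 4000) = 0.879853
R(chemical-injection pump) = exp(−0.000063 × 4000) = 0.777245
R(pressure sensor) = exp(−0.000051 × 4000) = 0.815462
R(master valve solenoid) = exp(−0.0000015 × 4000) = 0.994018
Parallel (subsea control module and choke actuator): 1 − (1 − 0.945539)(1 − 0.879853) = 0.993457
Series ([0.993457] and chemical-injection pump): 0.993457 × 0.777245 = 0.772159
Series (pressure sensor and master valve solenoid): 0.815462 × 0.994018 = 0.810584
Parallel (umbilical termination, [0.772159], and [0.810584]): 1 − (1 − 0.912105)(1 − 0.772159)(1 − 0.810584) = 0.9962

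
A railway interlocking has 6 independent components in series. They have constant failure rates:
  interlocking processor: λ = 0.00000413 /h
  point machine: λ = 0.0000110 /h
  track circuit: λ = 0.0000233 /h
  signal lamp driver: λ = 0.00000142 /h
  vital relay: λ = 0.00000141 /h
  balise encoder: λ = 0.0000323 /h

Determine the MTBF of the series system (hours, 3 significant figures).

Series of exponential components: λ_sys = Σ λ_i
λ_sys = 0.00000413 + 0.0000110 + 0.0000233 + 0.00000142 + 0.00000141 + 0.0000323 = 7.3560e-05 /h
MTBF = 1 / λ_sys = 13600 h

13600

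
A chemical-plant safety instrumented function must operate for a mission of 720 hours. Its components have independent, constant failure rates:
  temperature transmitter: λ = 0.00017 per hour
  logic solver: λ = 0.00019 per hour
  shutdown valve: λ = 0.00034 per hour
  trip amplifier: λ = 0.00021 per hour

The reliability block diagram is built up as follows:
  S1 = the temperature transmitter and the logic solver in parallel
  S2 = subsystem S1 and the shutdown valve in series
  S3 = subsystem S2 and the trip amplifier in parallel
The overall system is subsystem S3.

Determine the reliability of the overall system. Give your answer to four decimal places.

0.9679

R(temperature transmitter) = exp(−0.00017 × 720) = 0.884794
R(logic solver) = exp(−0.00019 × 720) = 0.872145
R(shutdown valve) = exp(−0.00034 × 720) = 0.782861
R(trip amplifier) = exp(−0.00021 × 720) = 0.859676
Parallel (temperature transmitter and logic solver): 1 − (1 − 0.884794)(1 − 0.872145) = 0.985270
Series ([0.985270] and shutdown valve): 0.985270 × 0.782861 = 0.771329
Parallel ([0.771329] and trip amplifier): 1 − (1 − 0.771329)(1 − 0.859676) = 0.9679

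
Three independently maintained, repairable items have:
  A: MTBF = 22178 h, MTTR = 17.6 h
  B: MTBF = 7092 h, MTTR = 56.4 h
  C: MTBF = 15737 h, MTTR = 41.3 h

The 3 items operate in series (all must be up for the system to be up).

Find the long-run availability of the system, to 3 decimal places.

0.989

A(A) = MTBF/(MTBF+MTTR) = 22178/(22178+17.6) = 0.999207
A(B) = MTBF/(MTBF+MTTR) = 7092/(7092+56.4) = 0.992110
A(C) = MTBF/(MTBF+MTTR) = 15737/(15737+41.3) = 0.997382
Series availability: 0.999207 × 0.992110 × 0.997382 = 0.989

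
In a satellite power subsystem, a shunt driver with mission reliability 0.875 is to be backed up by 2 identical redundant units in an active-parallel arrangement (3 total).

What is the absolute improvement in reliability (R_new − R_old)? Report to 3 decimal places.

R_before = 0.875
R_after = 1 − (1 − 0.875)^3 = 0.998
ΔR = 0.998 − 0.875 = 0.123

0.123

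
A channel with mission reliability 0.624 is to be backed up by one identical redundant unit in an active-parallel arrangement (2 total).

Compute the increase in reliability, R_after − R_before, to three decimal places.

0.235

R_before = 0.624
R_after = 1 − (1 − 0.624)^2 = 0.859
ΔR = 0.859 − 0.624 = 0.235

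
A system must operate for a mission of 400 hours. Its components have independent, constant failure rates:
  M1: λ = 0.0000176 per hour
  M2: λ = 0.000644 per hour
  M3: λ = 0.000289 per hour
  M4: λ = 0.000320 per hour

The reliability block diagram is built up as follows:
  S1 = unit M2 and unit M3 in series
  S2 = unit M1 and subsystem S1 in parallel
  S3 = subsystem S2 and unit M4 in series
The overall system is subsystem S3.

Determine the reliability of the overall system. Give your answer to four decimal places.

R(M1) = exp(−0.0000176 × 400) = 0.992985
R(M2) = exp(−0.000644 × 400) = 0.772904
R(M3) = exp(−0.000289 × 400) = 0.890831
R(M4) = exp(−0.000320 × 400) = 0.879853
Series (M2 and M3): 0.772904 × 0.890831 = 0.688527
Parallel (M1 and [0.688527]): 1 − (1 − 0.992985)(1 − 0.688527) = 0.997815
Series ([0.997815] and M4): 0.997815 × 0.879853 = 0.8779

0.8779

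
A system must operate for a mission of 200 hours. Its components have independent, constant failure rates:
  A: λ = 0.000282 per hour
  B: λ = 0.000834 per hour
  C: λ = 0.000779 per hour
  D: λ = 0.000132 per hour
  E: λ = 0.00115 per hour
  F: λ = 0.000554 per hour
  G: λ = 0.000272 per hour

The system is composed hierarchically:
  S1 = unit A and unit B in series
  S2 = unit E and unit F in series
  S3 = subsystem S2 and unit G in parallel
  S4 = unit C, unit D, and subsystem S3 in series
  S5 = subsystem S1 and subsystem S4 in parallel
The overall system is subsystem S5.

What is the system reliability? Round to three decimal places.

0.964

R(A) = exp(−0.000282 × 200) = 0.94516
R(B) = exp(−0.000834 × 200) = 0.84637
R(C) = exp(−0.000779 × 200) = 0.85573
R(D) = exp(−0.000132 × 200) = 0.97395
R(E) = exp(−0.00115 × 200) = 0.79453
R(F) = exp(−0.000554 × 200) = 0.89512
R(G) = exp(−0.000272 × 200) = 0.94705
Series (A and B): 0.94516 × 0.84637 = 0.79996
Series (E and F): 0.79453 × 0.89512 = 0.71120
Parallel ([0.71120] and G): 1 − (1 − 0.71120)(1 − 0.94705) = 0.98471
Series (C, D, and [0.98471]): 0.85573 × 0.97395 × 0.98471 = 0.82069
Parallel ([0.79996] and [0.82069]): 1 − (1 − 0.79996)(1 − 0.82069) = 0.964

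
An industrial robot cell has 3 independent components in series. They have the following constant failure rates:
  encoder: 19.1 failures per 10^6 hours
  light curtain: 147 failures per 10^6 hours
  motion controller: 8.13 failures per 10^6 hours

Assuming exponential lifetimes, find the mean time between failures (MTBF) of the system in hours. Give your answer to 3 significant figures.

5740

Series of exponential components: λ_sys = Σ λ_i
λ_sys = 0.0000191 + 0.000147 + 0.00000813 = 1.7423e-04 /h
MTBF = 1 / λ_sys = 5740 h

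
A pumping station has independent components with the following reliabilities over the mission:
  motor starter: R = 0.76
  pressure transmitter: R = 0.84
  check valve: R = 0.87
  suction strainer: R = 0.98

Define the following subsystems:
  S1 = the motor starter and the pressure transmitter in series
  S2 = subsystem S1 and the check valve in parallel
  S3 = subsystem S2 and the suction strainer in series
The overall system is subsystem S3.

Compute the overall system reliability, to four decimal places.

0.9339

Series (motor starter and pressure transmitter): 0.760000 × 0.840000 = 0.638400
Parallel ([0.638400] and check valve): 1 − (1 − 0.638400)(1 − 0.870000) = 0.952992
Series ([0.952992] and suction strainer): 0.952992 × 0.980000 = 0.9339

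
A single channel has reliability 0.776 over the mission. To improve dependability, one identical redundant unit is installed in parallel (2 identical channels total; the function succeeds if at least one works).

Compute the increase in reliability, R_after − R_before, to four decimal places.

R_before = 0.776
R_after = 1 − (1 − 0.776)^2 = 0.9498
ΔR = 0.9498 − 0.776 = 0.1738

0.1738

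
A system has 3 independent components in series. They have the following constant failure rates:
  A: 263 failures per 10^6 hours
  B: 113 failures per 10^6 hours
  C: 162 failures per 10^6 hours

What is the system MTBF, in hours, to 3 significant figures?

1860

Series of exponential components: λ_sys = Σ λ_i
λ_sys = 0.000263 + 0.000113 + 0.000162 = 5.3800e-04 /h
MTBF = 1 / λ_sys = 1860 h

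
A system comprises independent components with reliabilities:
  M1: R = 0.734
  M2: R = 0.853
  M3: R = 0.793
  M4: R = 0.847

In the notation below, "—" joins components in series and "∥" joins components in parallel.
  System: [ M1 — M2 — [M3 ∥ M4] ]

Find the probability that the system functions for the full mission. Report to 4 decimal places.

Parallel (M3 and M4): 1 − (1 − 0.793000)(1 − 0.847000) = 0.968329
Series (M1, M2, and [0.968329]): 0.734000 × 0.853000 × 0.968329 = 0.6063

0.6063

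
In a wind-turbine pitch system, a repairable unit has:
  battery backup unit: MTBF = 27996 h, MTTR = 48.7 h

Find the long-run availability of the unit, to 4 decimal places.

A(battery backup unit) = MTBF/(MTBF+MTTR) = 27996/(27996+48.7) = 0.9983

0.9983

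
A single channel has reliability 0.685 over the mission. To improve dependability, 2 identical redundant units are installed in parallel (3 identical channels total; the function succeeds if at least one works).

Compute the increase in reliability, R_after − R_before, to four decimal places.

0.2837

R_before = 0.685
R_after = 1 − (1 − 0.685)^3 = 0.9687
ΔR = 0.9687 − 0.685 = 0.2837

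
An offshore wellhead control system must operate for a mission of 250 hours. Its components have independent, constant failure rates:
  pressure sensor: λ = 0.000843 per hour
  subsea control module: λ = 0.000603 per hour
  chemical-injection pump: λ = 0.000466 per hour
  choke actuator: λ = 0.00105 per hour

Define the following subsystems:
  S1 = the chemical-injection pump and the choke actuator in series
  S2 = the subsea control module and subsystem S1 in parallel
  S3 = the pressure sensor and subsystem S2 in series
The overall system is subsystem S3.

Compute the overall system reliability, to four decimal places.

0.7742

R(pressure sensor) = exp(−0.000843 × 250) = 0.809977
R(subsea control module) = exp(−0.000603 × 250) = 0.860063
R(chemical-injection pump) = exp(−0.000466 × 250) = 0.890030
R(choke actuator) = exp(−0.00105 × 250) = 0.769126
Series (chemical-injection pump and choke actuator): 0.890030 × 0.769126 = 0.684545
Parallel (subsea control module and [0.684545]): 1 − (1 − 0.860063)(1 − 0.684545) = 0.955856
Series (pressure sensor and [0.955856]): 0.809977 × 0.955856 = 0.7742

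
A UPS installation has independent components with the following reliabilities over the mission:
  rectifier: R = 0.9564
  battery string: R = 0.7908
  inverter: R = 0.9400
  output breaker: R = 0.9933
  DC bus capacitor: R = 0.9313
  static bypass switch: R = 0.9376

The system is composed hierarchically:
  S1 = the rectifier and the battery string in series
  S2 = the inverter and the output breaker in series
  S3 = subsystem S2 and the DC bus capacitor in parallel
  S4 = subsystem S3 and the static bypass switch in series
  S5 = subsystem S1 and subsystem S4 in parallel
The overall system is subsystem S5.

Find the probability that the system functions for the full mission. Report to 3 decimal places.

Series (rectifier and battery string): 0.95640 × 0.79080 = 0.75632
Series (inverter and output breaker): 0.94000 × 0.99330 = 0.93370
Parallel ([0.93370] and DC bus capacitor): 1 − (1 − 0.93370)(1 − 0.93130) = 0.99545
Series ([0.99545] and static bypass switch): 0.99545 × 0.93760 = 0.93333
Parallel ([0.75632] and [0.93333]): 1 − (1 − 0.75632)(1 − 0.93333) = 0.984

0.984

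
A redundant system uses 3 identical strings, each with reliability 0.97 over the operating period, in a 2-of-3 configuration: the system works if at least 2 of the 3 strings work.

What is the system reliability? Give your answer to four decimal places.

0.9974

R = Σ_{i=2}^{3} C(3,i) p^i (1−p)^{3−i} with p = 0.97
C(3,2)·0.97^2·0.03^1 = 0.084681
C(3,3)·0.97^3·0.03^0 = 0.912673
Sum = 0.9974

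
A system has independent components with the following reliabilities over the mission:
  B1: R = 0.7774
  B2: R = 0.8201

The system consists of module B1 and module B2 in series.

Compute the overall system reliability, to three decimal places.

0.638

Series (B1 and B2): 0.77740 × 0.82010 = 0.638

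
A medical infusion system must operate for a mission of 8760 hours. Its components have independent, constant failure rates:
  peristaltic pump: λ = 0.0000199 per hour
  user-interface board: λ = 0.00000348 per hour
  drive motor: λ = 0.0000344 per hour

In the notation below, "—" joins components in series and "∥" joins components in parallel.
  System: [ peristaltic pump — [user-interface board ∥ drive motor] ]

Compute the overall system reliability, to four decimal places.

R(peristaltic pump) = exp(−0.0000199 × 8760) = 0.840025
R(user-interface board) = exp(−0.00000348 × 8760) = 0.969975
R(drive motor) = exp(−0.0000344 × 8760) = 0.739823
Parallel (user-interface board and drive motor): 1 − (1 − 0.969975)(1 − 0.739823) = 0.992188
Series (peristaltic pump and [0.992188]): 0.840025 × 0.992188 = 0.8335

0.8335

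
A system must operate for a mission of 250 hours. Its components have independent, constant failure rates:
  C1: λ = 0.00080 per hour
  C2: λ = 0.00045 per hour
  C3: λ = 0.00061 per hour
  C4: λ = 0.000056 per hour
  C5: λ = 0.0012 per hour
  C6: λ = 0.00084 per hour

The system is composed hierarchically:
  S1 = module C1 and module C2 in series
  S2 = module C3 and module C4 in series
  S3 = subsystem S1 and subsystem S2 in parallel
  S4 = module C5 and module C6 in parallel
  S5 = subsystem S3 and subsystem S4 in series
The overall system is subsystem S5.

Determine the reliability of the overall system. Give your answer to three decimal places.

R(C1) = exp(−0.00080 × 250) = 0.81873
R(C2) = exp(−0.00045 × 250) = 0.89360
R(C3) = exp(−0.00061 × 250) = 0.85856
R(C4) = exp(−0.000056 × 250) = 0.98610
R(C5) = exp(−0.0012 × 250) = 0.74082
R(C6) = exp(−0.00084 × 250) = 0.81058
Series (C1 and C2): 0.81873 × 0.89360 = 0.73162
Series (C3 and C4): 0.85856 × 0.98610 = 0.84663
Parallel ([0.73162] and [0.84663]): 1 − (1 − 0.73162)(1 − 0.84663) = 0.95884
Parallel (C5 and C6): 1 − (1 − 0.74082)(1 − 0.81058) = 0.95091
Series ([0.95884] and [0.95091]): 0.95884 × 0.95091 = 0.912

0.912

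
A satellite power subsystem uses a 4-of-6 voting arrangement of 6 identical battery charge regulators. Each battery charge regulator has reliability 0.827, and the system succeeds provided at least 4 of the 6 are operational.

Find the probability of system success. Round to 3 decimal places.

0.931

R = Σ_{i=4}^{6} C(6,i) p^i (1−p)^{6−i} with p = 0.827
C(6,4)·0.827^4·0.173^2 = 0.20999
C(6,5)·0.827^5·0.173^1 = 0.40154
C(6,6)·0.827^6·0.173^0 = 0.31991
Sum = 0.931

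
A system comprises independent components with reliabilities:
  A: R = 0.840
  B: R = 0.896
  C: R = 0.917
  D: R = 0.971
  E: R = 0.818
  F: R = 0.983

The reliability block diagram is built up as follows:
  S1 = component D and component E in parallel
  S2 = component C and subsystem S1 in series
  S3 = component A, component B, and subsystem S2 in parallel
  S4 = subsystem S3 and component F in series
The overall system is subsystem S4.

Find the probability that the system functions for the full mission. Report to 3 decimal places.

Parallel (D and E): 1 − (1 − 0.97100)(1 − 0.81800) = 0.99472
Series (C and [0.99472]): 0.91700 × 0.99472 = 0.91216
Parallel (A, B, and [0.91216]): 1 − (1 − 0.84000)(1 − 0.89600)(1 − 0.91216) = 0.99854
Series ([0.99854] and F): 0.99854 × 0.98300 = 0.982

0.982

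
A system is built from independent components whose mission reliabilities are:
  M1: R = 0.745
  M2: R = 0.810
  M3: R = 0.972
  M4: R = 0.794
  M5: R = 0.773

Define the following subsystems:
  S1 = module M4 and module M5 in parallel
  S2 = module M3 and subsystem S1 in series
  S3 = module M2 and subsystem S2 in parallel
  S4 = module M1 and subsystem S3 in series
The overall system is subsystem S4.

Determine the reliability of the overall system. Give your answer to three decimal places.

Parallel (M4 and M5): 1 − (1 − 0.79400)(1 − 0.77300) = 0.95324
Series (M3 and [0.95324]): 0.97200 × 0.95324 = 0.92655
Parallel (M2 and [0.92655]): 1 − (1 − 0.81000)(1 − 0.92655) = 0.98604
Series (M1 and [0.98604]): 0.74500 × 0.98604 = 0.735

0.735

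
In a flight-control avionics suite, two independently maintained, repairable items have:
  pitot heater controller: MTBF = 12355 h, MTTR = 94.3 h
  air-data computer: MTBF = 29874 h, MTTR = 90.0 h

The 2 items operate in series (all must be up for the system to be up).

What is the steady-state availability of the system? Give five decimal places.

0.98944

A(pitot heater controller) = MTBF/(MTBF+MTTR) = 12355/(12355+94.3) = 0.992425
A(air-data computer) = MTBF/(MTBF+MTTR) = 29874/(29874+90.0) = 0.996996
Series availability: 0.992425 × 0.996996 = 0.98944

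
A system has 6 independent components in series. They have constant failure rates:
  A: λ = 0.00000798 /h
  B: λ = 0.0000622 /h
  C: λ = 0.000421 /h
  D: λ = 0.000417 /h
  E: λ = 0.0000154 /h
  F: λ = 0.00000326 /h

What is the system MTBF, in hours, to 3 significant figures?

Series of exponential components: λ_sys = Σ λ_i
λ_sys = 0.00000798 + 0.0000622 + 0.000421 + 0.000417 + 0.0000154 + 0.00000326 = 9.2684e-04 /h
MTBF = 1 / λ_sys = 1080 h

1080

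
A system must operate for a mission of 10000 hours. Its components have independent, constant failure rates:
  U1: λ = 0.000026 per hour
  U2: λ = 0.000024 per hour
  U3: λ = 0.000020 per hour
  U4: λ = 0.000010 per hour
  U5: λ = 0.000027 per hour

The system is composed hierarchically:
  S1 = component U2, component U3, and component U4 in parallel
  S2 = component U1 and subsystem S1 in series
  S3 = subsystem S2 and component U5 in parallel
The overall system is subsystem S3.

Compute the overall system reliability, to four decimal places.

0.9452

R(U1) = exp(−0.000026 × 10000) = 0.771052
R(U2) = exp(−0.000024 × 10000) = 0.786628
R(U3) = exp(−0.000020 × 10000) = 0.818731
R(U4) = exp(−0.000010 × 10000) = 0.904837
R(U5) = exp(−0.000027 × 10000) = 0.763379
Parallel (U2, U3, and U4): 1 − (1 − 0.786628)(1 − 0.818731)(1 − 0.904837) = 0.996319
Series (U1 and [0.996319]): 0.771052 × 0.996319 = 0.768214
Parallel ([0.768214] and U5): 1 − (1 − 0.768214)(1 − 0.763379) = 0.9452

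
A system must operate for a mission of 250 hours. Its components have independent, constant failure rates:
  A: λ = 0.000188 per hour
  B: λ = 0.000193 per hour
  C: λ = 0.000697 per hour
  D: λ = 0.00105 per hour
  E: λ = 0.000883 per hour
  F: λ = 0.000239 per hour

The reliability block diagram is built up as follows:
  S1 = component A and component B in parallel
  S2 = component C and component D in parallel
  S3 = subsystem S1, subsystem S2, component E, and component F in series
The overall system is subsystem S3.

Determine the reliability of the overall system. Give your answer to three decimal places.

R(A) = exp(−0.000188 × 250) = 0.95409
R(B) = exp(−0.000193 × 250) = 0.95290
R(C) = exp(−0.000697 × 250) = 0.84009
R(D) = exp(−0.00105 × 250) = 0.76913
R(E) = exp(−0.000883 × 250) = 0.80192
R(F) = exp(−0.000239 × 250) = 0.94200
Parallel (A and B): 1 − (1 − 0.95409)(1 − 0.95290) = 0.99784
Parallel (C and D): 1 − (1 − 0.84009)(1 − 0.76913) = 0.96308
Series ([0.99784], [0.96308], E, and F): 0.99784 × 0.96308 × 0.80192 × 0.94200 = 0.726

0.726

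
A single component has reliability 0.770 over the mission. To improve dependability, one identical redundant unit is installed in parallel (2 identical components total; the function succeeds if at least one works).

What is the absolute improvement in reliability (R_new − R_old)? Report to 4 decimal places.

R_before = 0.770
R_after = 1 − (1 − 0.770)^2 = 0.9471
ΔR = 0.9471 − 0.770 = 0.1771

0.1771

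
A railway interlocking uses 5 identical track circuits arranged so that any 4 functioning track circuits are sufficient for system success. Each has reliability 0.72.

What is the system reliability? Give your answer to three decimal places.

0.570

R = Σ_{i=4}^{5} C(5,i) p^i (1−p)^{5−i} with p = 0.72
C(5,4)·0.72^4·0.28^1 = 0.37623
C(5,5)·0.72^5·0.28^0 = 0.19349
Sum = 0.570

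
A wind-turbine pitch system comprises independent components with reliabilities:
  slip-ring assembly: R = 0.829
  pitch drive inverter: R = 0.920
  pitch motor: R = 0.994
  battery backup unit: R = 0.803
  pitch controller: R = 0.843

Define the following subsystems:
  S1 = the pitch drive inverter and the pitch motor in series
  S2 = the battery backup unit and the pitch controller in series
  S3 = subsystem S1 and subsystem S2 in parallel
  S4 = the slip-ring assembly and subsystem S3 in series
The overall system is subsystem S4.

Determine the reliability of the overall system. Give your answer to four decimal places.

0.8061

Series (pitch drive inverter and pitch motor): 0.920000 × 0.994000 = 0.914480
Series (battery backup unit and pitch controller): 0.803000 × 0.843000 = 0.676929
Parallel ([0.914480] and [0.676929]): 1 − (1 − 0.914480)(1 − 0.676929) = 0.972371
Series (slip-ring assembly and [0.972371]): 0.829000 × 0.972371 = 0.8061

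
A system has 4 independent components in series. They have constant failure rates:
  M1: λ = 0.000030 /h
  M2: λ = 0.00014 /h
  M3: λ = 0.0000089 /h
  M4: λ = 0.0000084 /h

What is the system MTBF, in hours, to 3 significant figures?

Series of exponential components: λ_sys = Σ λ_i
λ_sys = 0.000030 + 0.00014 + 0.0000089 + 0.0000084 = 1.8730e-04 /h
MTBF = 1 / λ_sys = 5340 h

5340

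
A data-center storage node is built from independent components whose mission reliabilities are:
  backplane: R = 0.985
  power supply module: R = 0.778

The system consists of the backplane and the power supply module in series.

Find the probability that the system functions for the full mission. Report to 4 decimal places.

0.7663

Series (backplane and power supply module): 0.985000 × 0.778000 = 0.7663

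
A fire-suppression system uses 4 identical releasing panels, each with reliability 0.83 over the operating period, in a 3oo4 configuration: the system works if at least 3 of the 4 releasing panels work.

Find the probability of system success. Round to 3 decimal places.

0.863

R = Σ_{i=3}^{4} C(4,i) p^i (1−p)^{4−i} with p = 0.83
C(4,3)·0.83^3·0.17^1 = 0.38882
C(4,4)·0.83^4·0.17^0 = 0.47458
Sum = 0.863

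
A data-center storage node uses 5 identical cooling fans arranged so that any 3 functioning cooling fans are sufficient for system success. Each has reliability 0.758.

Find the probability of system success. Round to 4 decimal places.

0.9047

R = Σ_{i=3}^{5} C(5,i) p^i (1−p)^{5−i} with p = 0.758
C(5,3)·0.758^3·0.242^2 = 0.255058
C(5,4)·0.758^4·0.242^1 = 0.399450
C(5,5)·0.758^5·0.242^0 = 0.250234
Sum = 0.9047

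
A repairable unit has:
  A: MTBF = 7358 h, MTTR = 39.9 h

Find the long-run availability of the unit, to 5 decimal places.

A(A) = MTBF/(MTBF+MTTR) = 7358/(7358+39.9) = 0.99461

0.99461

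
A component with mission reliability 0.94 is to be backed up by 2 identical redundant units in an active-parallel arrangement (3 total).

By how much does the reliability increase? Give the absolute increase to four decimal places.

R_before = 0.94
R_after = 1 − (1 − 0.94)^3 = 0.9998
ΔR = 0.9998 − 0.94 = 0.0598

0.0598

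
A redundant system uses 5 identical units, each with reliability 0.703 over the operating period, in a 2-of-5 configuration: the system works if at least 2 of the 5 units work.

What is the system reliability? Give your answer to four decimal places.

R = Σ_{i=2}^{5} C(5,i) p^i (1−p)^{5−i} with p = 0.703
C(5,2)·0.703^2·0.297^3 = 0.129473
C(5,3)·0.703^3·0.297^2 = 0.306464
C(5,4)·0.703^4·0.297^1 = 0.362700
C(5,5)·0.703^5·0.297^0 = 0.171703
Sum = 0.9703

0.9703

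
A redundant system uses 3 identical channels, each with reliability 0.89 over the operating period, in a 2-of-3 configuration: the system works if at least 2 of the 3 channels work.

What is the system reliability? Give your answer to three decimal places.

0.966

R = Σ_{i=2}^{3} C(3,i) p^i (1−p)^{3−i} with p = 0.89
C(3,2)·0.89^2·0.11^1 = 0.26139
C(3,3)·0.89^3·0.11^0 = 0.70497
Sum = 0.966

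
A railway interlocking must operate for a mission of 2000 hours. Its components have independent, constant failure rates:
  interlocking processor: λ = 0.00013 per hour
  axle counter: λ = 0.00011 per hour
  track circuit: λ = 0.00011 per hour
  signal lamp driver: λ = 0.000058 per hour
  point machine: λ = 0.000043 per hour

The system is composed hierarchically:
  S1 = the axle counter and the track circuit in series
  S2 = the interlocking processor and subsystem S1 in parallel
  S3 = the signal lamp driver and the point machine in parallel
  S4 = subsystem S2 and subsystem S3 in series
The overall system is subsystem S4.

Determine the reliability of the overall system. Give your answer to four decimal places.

R(interlocking processor) = exp(−0.00013 × 2000) = 0.771052
R(axle counter) = exp(−0.00011 × 2000) = 0.802519
R(track circuit) = exp(−0.00011 × 2000) = 0.802519
R(signal lamp driver) = exp(−0.000058 × 2000) = 0.890475
R(point machine) = exp(−0.000043 × 2000) = 0.917594
Series (axle counter and track circuit): 0.802519 × 0.802519 = 0.644037
Parallel (interlocking processor and [0.644037]): 1 − (1 − 0.771052)(1 − 0.644037) = 0.918503
Parallel (signal lamp driver and point machine): 1 − (1 − 0.890475)(1 − 0.917594) = 0.990974
Series ([0.918503] and [0.990974]): 0.918503 × 0.990974 = 0.9102

0.9102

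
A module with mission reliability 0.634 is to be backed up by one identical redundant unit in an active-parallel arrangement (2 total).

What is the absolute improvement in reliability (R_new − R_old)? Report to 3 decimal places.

R_before = 0.634
R_after = 1 − (1 − 0.634)^2 = 0.866
ΔR = 0.866 − 0.634 = 0.232

0.232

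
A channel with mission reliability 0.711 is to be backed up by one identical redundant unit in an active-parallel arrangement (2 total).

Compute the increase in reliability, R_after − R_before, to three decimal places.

0.205

R_before = 0.711
R_after = 1 − (1 − 0.711)^2 = 0.916
ΔR = 0.916 − 0.711 = 0.205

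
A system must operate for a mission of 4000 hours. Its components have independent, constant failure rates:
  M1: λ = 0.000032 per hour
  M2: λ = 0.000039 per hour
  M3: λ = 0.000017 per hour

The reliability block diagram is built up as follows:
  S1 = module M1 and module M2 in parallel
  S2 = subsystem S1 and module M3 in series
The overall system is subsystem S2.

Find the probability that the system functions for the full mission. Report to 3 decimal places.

R(M1) = exp(−0.000032 × 4000) = 0.87985
R(M2) = exp(−0.000039 × 4000) = 0.85556
R(M3) = exp(−0.000017 × 4000) = 0.93426
Parallel (M1 and M2): 1 − (1 − 0.87985)(1 − 0.85556) = 0.98265
Series ([0.98265] and M3): 0.98265 × 0.93426 = 0.918

0.918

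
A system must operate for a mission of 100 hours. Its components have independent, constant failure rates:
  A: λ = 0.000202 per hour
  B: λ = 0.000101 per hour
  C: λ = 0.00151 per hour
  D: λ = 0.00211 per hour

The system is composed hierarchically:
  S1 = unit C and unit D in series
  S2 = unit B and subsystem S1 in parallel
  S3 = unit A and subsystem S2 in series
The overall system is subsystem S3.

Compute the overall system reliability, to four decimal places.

0.9770

R(A) = exp(−0.000202 × 100) = 0.980003
R(B) = exp(−0.000101 × 100) = 0.989951
R(C) = exp(−0.00151 × 100) = 0.859848
R(D) = exp(−0.00211 × 100) = 0.809774
Series (C and D): 0.859848 × 0.809774 = 0.696283
Parallel (B and [0.696283]): 1 − (1 − 0.989951)(1 − 0.696283) = 0.996948
Series (A and [0.996948]): 0.980003 × 0.996948 = 0.9770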